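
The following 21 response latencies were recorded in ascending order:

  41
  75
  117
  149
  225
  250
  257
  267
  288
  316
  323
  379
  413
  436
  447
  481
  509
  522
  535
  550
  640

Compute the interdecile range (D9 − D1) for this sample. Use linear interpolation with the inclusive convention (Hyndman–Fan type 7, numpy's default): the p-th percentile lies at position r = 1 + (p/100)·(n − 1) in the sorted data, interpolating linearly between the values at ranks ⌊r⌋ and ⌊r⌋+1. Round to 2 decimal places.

n = 21.
P10: r = 3 (integer) → 117.
P90: r = 19 (integer) → 535.
Difference: 535 − 117 = 418.

418.00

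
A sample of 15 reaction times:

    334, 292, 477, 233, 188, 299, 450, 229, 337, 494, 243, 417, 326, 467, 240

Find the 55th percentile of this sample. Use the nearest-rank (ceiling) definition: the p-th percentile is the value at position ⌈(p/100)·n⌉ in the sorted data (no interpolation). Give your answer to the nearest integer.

334

Sorted: 188, 229, 233, 240, 243, 292, 299, 326, 334, 337, 417, 450, 467, 477, 494.
n = 15.
Position = ⌈55/100 · 15⌉ = ⌈8.25⌉ = 9.
The value at rank 9 is 334.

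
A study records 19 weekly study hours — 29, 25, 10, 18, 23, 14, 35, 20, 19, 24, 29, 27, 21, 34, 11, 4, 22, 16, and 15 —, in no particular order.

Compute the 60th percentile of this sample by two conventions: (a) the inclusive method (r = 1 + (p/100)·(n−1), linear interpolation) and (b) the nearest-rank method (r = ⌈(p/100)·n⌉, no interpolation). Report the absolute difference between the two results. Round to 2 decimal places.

Sorted: 4, 10, 11, 14, 15, 16, 18, 19, 20, 21, 22, 23, 24, 25, 27, 29, 29, 34, 35.
n = 19.
(a) r = 11.8; between ranks 11 (22) and 12 (23): 22.8.
(b) the nearest-rank method: rank 12 → 23.
|22.8 − 23| = 0.2.

0.20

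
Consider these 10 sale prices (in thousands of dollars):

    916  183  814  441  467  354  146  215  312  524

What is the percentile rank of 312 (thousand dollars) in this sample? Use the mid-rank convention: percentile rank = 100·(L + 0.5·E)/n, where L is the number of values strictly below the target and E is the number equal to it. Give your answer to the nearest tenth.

Sorted: 146, 183, 215, 312, 354, 441, 467, 524, 814, 916.
Count below 312: L = 3; count equal: E = 1; n = 10.
Percentile rank = 100·(3 + 0.5·1)/10 = 100·3.5/10 = 35.

35.0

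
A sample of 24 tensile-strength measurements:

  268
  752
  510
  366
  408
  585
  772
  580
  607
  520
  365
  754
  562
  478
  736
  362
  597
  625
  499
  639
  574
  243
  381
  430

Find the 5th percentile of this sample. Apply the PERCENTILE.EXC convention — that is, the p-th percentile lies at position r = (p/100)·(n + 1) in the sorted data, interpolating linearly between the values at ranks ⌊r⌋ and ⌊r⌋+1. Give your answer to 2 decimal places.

Sorted: 243, 268, 362, 365, 366, 381, 408, 430, 478, 499, 510, 520, 562, 574, 580, 585, 597, 607, 625, 639, 736, 752, 754, 772.
n = 24.
r = (5/100)·(24 + 1) = 1.25.
Rank 1 is 243 and rank 2 is 268.
Interpolate: 243 + 0.25·(268 − 243) = 243 + 0.25·25 = 249.25.

249.25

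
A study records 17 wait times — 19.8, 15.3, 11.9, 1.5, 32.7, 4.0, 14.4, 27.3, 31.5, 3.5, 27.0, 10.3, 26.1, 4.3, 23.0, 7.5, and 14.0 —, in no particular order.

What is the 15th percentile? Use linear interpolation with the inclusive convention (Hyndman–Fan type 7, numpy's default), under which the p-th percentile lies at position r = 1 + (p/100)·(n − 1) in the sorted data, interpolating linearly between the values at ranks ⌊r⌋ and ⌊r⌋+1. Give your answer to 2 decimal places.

4.12

Sorted: 1.5, 3.5, 4.0, 4.3, 7.5, 10.3, 11.9, 14.0, 14.4, 15.3, 19.8, 23.0, 26.1, 27.0, 27.3, 31.5, 32.7.
n = 17.
r = 1 + (15/100)·(17 − 1) = 1 + 2.4 = 3.4.
Rank 3 is 4.0 and rank 4 is 4.3.
Interpolate: 4.0 + 0.4·(4.3 − 4.0) = 4.0 + 0.4·0.3 = 4.12.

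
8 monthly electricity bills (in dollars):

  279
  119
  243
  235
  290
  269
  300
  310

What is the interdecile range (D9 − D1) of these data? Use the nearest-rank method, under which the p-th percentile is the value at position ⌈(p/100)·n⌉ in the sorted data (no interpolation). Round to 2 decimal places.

Sorted: 119, 235, 243, 269, 279, 290, 300, 310.
n = 8.
P10: rank ⌈10/100·8⌉ = 1 → 119.
P90: rank ⌈90/100·8⌉ = 8 → 310.
Difference: 310 − 119 = 191.

191.00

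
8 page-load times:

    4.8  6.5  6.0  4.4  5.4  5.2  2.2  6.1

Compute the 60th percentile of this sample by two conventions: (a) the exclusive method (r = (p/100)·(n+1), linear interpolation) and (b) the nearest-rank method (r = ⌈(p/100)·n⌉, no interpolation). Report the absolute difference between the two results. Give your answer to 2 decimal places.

Sorted: 2.2, 4.4, 4.8, 5.2, 5.4, 6.0, 6.1, 6.5.
n = 8.
(a) r = 5.4; between ranks 5 (5.4) and 6 (6.0): 5.64.
(b) the nearest-rank method: rank 5 → 5.4.
|5.64 − 5.4| = 0.24.

0.24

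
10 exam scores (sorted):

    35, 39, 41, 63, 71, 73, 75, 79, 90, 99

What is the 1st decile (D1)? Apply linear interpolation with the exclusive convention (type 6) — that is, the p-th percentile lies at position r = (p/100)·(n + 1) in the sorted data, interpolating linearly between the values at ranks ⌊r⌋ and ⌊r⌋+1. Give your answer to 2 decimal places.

35.40

n = 10.
r = (10/100)·(10 + 1) = 1.1.
Rank 1 is 35 and rank 2 is 39.
Interpolate: 35 + 0.1·(39 − 35) = 35 + 0.1·4 = 35.4.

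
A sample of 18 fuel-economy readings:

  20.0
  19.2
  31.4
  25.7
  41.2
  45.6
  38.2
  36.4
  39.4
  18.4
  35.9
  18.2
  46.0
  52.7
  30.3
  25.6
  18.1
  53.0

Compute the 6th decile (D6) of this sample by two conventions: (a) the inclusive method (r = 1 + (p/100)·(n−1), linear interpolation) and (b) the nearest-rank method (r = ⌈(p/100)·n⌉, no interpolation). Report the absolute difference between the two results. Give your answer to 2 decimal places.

Sorted: 18.1, 18.2, 18.4, 19.2, 20.0, 25.6, 25.7, 30.3, 31.4, 35.9, 36.4, 38.2, 39.4, 41.2, 45.6, 46.0, 52.7, 53.0.
n = 18.
(a) r = 11.2; between ranks 11 (36.4) and 12 (38.2): 36.76.
(b) the nearest-rank method: rank 11 → 36.4.
|36.76 − 36.4| = 0.36.

0.36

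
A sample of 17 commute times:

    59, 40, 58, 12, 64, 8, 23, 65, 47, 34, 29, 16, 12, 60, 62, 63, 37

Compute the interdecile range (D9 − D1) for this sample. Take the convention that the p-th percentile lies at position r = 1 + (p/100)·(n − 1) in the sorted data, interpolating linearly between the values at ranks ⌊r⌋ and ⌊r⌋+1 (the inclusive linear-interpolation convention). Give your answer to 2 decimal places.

Sorted: 8, 12, 12, 16, 23, 29, 34, 37, 40, 47, 58, 59, 60, 62, 63, 64, 65.
n = 17.
P10: r = 2.6; ranks 2–3 are 12, 12; interpolating gives 12.
P90: r = 15.4; ranks 15–16 are 63, 64; interpolating gives 63.4.
Difference: 63.4 − 12 = 51.4.

51.40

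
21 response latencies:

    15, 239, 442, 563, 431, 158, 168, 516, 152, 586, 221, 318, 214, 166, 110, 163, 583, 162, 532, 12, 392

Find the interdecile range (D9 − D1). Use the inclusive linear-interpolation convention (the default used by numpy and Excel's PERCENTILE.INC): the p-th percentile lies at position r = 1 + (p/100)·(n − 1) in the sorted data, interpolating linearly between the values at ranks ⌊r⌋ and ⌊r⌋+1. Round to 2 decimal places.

Sorted: 12, 15, 110, 152, 158, 162, 163, 166, 168, 214, 221, 239, 318, 392, 431, 442, 516, 532, 563, 583, 586.
n = 21.
P10: r = 3 (integer) → 110.
P90: r = 19 (integer) → 563.
Difference: 563 − 110 = 453.

453.00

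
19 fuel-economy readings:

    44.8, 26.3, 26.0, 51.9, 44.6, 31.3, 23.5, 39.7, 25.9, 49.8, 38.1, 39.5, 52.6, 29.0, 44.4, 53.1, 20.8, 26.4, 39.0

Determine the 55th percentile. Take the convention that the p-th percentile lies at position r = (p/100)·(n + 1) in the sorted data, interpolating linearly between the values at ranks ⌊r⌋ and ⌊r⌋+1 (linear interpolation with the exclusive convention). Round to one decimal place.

39.5

Sorted: 20.8, 23.5, 25.9, 26.0, 26.3, 26.4, 29.0, 31.3, 38.1, 39.0, 39.5, 39.7, 44.4, 44.6, 44.8, 49.8, 51.9, 52.6, 53.1.
n = 19.
r = (55/100)·(19 + 1) = 11.
r is an integer, so P55 is the value at rank 11: 39.5.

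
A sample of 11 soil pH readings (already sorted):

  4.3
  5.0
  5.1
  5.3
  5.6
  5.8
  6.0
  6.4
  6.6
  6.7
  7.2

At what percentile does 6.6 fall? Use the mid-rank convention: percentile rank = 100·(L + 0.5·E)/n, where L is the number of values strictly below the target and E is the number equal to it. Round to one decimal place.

Count below 6.6: L = 8; count equal: E = 1; n = 11.
Percentile rank = 100·(8 + 0.5·1)/11 = 100·8.5/11 = 77.27.

77.3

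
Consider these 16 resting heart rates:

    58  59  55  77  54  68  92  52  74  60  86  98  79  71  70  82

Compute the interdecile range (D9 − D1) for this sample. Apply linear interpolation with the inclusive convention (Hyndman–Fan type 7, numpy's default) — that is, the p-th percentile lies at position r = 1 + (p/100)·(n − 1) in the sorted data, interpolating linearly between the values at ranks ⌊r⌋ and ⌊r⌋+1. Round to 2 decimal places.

Sorted: 52, 54, 55, 58, 59, 60, 68, 70, 71, 74, 77, 79, 82, 86, 92, 98.
n = 16.
P10: r = 2.5; ranks 2–3 are 54, 55; interpolating gives 54.5.
P90: r = 14.5; ranks 14–15 are 86, 92; interpolating gives 89.
Difference: 89 − 54.5 = 34.5.

34.50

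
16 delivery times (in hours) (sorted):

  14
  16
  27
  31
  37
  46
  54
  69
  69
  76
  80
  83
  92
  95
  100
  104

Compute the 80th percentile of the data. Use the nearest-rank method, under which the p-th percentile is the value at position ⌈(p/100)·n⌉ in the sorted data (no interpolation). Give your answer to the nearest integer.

n = 16.
Position = ⌈80/100 · 16⌉ = ⌈12.8⌉ = 13.
The value at rank 13 is 92.

92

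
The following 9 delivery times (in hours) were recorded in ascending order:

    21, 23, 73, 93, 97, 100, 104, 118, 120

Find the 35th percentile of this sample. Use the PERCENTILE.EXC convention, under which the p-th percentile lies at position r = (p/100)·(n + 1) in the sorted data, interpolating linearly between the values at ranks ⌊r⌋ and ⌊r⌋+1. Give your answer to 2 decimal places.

n = 9.
r = (35/100)·(9 + 1) = 3.5.
Rank 3 is 73 and rank 4 is 93.
Interpolate: 73 + 0.5·(93 − 73) = 73 + 0.5·20 = 83.

83.00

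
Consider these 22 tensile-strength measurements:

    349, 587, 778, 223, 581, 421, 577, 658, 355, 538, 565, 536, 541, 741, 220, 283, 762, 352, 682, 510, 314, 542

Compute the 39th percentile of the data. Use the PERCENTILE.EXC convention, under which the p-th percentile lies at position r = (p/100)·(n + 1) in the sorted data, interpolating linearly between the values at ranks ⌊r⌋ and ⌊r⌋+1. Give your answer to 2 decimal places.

Sorted: 220, 223, 283, 314, 349, 352, 355, 421, 510, 536, 538, 541, 542, 565, 577, 581, 587, 658, 682, 741, 762, 778.
n = 22.
r = (39/100)·(22 + 1) = 8.97.
Rank 8 is 421 and rank 9 is 510.
Interpolate: 421 + 0.97·(510 − 421) = 421 + 0.97·89 = 507.33.

507.33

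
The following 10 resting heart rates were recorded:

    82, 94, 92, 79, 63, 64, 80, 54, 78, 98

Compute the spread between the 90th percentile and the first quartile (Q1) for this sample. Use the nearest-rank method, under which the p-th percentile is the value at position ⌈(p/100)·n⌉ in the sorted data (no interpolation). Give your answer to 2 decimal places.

30.00

Sorted: 54, 63, 64, 78, 79, 80, 82, 92, 94, 98.
n = 10.
P25: rank ⌈25/100·10⌉ = 3 → 64.
P90: rank ⌈90/100·10⌉ = 9 → 94.
Difference: 94 − 64 = 30.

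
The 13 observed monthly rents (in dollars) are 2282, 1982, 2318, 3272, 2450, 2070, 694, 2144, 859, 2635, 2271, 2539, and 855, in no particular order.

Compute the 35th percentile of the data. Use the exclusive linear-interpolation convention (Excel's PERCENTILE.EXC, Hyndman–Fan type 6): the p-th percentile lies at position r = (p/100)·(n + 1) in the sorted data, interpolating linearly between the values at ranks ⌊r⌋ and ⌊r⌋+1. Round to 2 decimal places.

2061.20

Sorted: 694, 855, 859, 1982, 2070, 2144, 2271, 2282, 2318, 2450, 2539, 2635, 3272.
n = 13.
r = (35/100)·(13 + 1) = 4.9.
Rank 4 is 1982 and rank 5 is 2070.
Interpolate: 1982 + 0.9·(2070 − 1982) = 1982 + 0.9·88 = 2061.2.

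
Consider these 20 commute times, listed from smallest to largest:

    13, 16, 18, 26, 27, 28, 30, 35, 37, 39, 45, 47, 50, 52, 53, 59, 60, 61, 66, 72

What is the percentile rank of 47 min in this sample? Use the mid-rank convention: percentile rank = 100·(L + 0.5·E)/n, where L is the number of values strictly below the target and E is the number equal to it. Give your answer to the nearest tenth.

57.5

Count below 47: L = 11; count equal: E = 1; n = 20.
Percentile rank = 100·(11 + 0.5·1)/20 = 100·11.5/20 = 57.5.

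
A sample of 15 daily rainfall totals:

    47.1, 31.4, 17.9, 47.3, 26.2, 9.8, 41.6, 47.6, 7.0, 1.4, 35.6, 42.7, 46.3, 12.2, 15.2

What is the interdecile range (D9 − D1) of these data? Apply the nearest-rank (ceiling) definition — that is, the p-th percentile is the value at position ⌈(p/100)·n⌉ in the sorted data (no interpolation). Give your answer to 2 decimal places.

Sorted: 1.4, 7.0, 9.8, 12.2, 15.2, 17.9, 26.2, 31.4, 35.6, 41.6, 42.7, 46.3, 47.1, 47.3, 47.6.
n = 15.
P10: rank ⌈10/100·15⌉ = 2 → 7.
P90: rank ⌈90/100·15⌉ = 14 → 47.3.
Difference: 47.3 − 7 = 40.3.

40.30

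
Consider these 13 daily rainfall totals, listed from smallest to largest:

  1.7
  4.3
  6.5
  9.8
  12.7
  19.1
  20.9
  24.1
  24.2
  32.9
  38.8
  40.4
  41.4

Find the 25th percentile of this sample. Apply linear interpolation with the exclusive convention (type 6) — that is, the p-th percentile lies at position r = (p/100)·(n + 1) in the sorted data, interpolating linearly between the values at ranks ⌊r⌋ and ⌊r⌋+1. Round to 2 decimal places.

8.15

n = 13.
r = (25/100)·(13 + 1) = 3.5.
Rank 3 is 6.5 and rank 4 is 9.8.
Interpolate: 6.5 + 0.5·(9.8 − 6.5) = 6.5 + 0.5·3.3 = 8.15.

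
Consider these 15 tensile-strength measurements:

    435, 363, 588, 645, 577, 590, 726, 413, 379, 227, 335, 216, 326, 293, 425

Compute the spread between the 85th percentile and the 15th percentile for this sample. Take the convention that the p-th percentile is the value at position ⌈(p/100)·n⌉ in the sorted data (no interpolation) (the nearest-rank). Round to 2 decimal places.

Sorted: 216, 227, 293, 326, 335, 363, 379, 413, 425, 435, 577, 588, 590, 645, 726.
n = 15.
P15: rank ⌈15/100·15⌉ = 3 → 293.
P85: rank ⌈85/100·15⌉ = 13 → 590.
Difference: 590 − 293 = 297.

297.00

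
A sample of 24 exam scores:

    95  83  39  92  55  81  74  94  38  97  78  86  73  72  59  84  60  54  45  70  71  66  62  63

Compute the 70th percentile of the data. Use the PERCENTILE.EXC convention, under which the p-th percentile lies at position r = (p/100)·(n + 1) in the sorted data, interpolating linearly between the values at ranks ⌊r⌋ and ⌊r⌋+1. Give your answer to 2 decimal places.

Sorted: 38, 39, 45, 54, 55, 59, 60, 62, 63, 66, 70, 71, 72, 73, 74, 78, 81, 83, 84, 86, 92, 94, 95, 97.
n = 24.
r = (70/100)·(24 + 1) = 17.5.
Rank 17 is 81 and rank 18 is 83.
Interpolate: 81 + 0.5·(83 − 81) = 81 + 0.5·2 = 82.

82.00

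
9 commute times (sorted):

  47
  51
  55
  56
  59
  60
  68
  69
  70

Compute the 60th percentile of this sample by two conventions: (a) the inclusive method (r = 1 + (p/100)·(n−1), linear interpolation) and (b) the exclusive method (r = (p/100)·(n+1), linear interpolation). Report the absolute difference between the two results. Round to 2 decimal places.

n = 9.
(a) r = 5.8; between ranks 5 (59) and 6 (60): 59.8.
(b) r = 6 → value at rank 6 = 60.
|59.8 − 60| = 0.2.

0.20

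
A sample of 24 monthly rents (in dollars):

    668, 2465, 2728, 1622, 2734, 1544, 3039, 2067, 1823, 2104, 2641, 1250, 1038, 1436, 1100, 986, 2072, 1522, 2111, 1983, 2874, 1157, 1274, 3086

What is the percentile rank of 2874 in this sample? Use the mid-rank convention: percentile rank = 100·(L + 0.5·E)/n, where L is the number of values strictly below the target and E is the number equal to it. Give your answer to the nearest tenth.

89.6

Sorted: 668, 986, 1038, 1100, 1157, 1250, 1274, 1436, 1522, 1544, 1622, 1823, 1983, 2067, 2072, 2104, 2111, 2465, 2641, 2728, 2734, 2874, 3039, 3086.
Count below 2874: L = 21; count equal: E = 1; n = 24.
Percentile rank = 100·(21 + 0.5·1)/24 = 100·21.5/24 = 89.58.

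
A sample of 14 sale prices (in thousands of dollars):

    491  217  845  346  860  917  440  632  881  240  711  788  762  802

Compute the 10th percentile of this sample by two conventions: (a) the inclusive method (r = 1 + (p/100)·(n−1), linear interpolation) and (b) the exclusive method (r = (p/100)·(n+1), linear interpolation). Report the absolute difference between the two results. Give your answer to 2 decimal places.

43.30

Sorted: 217, 240, 346, 440, 491, 632, 711, 762, 788, 802, 845, 860, 881, 917.
n = 14.
(a) r = 2.3; between ranks 2 (240) and 3 (346): 271.8.
(b) r = 1.5; between ranks 1 (217) and 2 (240): 228.5.
|271.8 − 228.5| = 43.3.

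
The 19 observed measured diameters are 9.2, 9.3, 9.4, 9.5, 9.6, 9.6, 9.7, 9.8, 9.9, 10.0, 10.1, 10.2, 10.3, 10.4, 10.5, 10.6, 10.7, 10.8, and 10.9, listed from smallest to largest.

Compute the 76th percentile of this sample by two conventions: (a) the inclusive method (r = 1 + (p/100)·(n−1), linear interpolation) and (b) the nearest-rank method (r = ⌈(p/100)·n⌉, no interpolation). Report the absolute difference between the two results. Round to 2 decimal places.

n = 19.
(a) r = 14.68; between ranks 14 (10.4) and 15 (10.5): 10.468.
(b) the nearest-rank method: rank 15 → 10.5.
|10.468 − 10.5| = 0.032.

0.03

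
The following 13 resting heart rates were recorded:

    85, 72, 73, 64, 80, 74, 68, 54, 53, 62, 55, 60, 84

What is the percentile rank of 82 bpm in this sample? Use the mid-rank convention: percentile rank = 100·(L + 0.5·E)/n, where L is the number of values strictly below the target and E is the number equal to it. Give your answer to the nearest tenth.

84.6

Sorted: 53, 54, 55, 60, 62, 64, 68, 72, 73, 74, 80, 84, 85.
Count below 82: L = 11; count equal: E = 0; n = 13.
Percentile rank = 100·(11 + 0.5·0)/13 = 100·11/13 = 84.62.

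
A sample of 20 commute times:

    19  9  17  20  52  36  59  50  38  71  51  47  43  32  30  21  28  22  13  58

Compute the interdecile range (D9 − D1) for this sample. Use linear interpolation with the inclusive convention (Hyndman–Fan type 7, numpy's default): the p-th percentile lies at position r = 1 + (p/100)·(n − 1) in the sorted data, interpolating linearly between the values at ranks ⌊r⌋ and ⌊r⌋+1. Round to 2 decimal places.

Sorted: 9, 13, 17, 19, 20, 21, 22, 28, 30, 32, 36, 38, 43, 47, 50, 51, 52, 58, 59, 71.
n = 20.
P10: r = 2.9; ranks 2–3 are 13, 17; interpolating gives 16.6.
P90: r = 18.1; ranks 18–19 are 58, 59; interpolating gives 58.1.
Difference: 58.1 − 16.6 = 41.5.

41.50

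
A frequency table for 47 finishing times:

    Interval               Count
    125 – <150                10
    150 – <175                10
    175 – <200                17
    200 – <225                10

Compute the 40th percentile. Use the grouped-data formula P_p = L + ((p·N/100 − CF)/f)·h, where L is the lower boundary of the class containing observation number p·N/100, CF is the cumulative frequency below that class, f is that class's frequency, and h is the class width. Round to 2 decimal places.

N = 47; target position k = 40/100 · 47 = 18.8.
Cumulative frequencies: 10, 20, 37, 47.
Observation 18.8 falls in the class 150 – <175.
L = 150, CF = 10, f = 10, h = 25.
P40 = 150 + ((18.8 − 10)/10)·25 = 150 + 22 = 172.

172.00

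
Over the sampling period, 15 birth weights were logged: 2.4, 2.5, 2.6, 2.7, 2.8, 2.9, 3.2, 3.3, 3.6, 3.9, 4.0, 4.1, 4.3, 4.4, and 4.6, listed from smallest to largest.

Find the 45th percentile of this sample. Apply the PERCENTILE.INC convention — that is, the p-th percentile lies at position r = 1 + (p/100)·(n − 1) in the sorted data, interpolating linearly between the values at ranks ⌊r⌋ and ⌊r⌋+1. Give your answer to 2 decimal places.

n = 15.
r = 1 + (45/100)·(15 − 1) = 1 + 6.3 = 7.3.
Rank 7 is 3.2 and rank 8 is 3.3.
Interpolate: 3.2 + 0.3·(3.3 − 3.2) = 3.2 + 0.3·0.1 = 3.23.

3.23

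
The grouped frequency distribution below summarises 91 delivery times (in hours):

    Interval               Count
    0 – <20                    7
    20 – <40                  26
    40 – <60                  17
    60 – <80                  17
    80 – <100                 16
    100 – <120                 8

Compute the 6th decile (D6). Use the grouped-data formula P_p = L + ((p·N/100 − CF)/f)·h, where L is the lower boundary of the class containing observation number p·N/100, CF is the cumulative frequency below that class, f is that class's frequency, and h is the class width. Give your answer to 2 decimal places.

N = 91; target position k = 60/100 · 91 = 54.6.
Cumulative frequencies: 7, 33, 50, 67, 83, 91.
Observation 54.6 falls in the class 60 – <80.
L = 60, CF = 50, f = 17, h = 20.
P60 = 60 + ((54.6 − 50)/17)·20 = 60 + 5.41176 = 65.4118.

65.41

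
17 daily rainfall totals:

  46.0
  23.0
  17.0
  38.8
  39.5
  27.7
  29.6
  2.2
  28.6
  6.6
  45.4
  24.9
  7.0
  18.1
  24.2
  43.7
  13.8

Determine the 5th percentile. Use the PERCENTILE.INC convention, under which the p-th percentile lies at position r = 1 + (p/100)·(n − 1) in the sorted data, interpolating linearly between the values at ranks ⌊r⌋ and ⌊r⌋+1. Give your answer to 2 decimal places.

5.72

Sorted: 2.2, 6.6, 7.0, 13.8, 17.0, 18.1, 23.0, 24.2, 24.9, 27.7, 28.6, 29.6, 38.8, 39.5, 43.7, 45.4, 46.0.
n = 17.
r = 1 + (5/100)·(17 − 1) = 1 + 0.8 = 1.8.
Rank 1 is 2.2 and rank 2 is 6.6.
Interpolate: 2.2 + 0.8·(6.6 − 2.2) = 2.2 + 0.8·4.4 = 5.72.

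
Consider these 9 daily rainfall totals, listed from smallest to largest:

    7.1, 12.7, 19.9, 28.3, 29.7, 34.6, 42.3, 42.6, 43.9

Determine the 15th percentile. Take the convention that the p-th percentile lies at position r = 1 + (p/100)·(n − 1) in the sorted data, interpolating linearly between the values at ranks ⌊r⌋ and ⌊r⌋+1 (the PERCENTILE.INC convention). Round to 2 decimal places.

n = 9.
r = 1 + (15/100)·(9 − 1) = 1 + 1.2 = 2.2.
Rank 2 is 12.7 and rank 3 is 19.9.
Interpolate: 12.7 + 0.2·(19.9 − 12.7) = 12.7 + 0.2·7.2 = 14.14.

14.14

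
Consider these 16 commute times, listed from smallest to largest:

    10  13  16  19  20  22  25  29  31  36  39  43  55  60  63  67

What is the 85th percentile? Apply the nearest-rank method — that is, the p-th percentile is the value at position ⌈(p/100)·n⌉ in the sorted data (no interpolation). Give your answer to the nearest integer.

60

n = 16.
Position = ⌈85/100 · 16⌉ = ⌈13.6⌉ = 14.
The value at rank 14 is 60.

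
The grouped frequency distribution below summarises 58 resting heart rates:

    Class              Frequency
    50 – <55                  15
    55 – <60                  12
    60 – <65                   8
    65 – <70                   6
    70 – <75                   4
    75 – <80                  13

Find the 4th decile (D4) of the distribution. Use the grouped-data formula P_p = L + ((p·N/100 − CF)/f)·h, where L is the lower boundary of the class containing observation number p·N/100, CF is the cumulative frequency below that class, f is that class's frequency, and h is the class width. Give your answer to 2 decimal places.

N = 58; target position k = 40/100 · 58 = 23.2.
Cumulative frequencies: 15, 27, 35, 41, 45, 58.
Observation 23.2 falls in the class 55 – <60.
L = 55, CF = 15, f = 12, h = 5.
P40 = 55 + ((23.2 − 15)/12)·5 = 55 + 3.41667 = 58.4167.

58.42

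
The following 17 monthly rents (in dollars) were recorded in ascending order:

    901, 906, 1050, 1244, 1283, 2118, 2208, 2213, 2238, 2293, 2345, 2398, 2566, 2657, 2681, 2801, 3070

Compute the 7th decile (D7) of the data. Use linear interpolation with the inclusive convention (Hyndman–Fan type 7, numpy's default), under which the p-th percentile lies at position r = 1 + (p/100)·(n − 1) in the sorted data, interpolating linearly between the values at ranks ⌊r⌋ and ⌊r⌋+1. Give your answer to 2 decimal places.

n = 17.
r = 1 + (70/100)·(17 − 1) = 1 + 11.2 = 12.2.
Rank 12 is 2398 and rank 13 is 2566.
Interpolate: 2398 + 0.2·(2566 − 2398) = 2398 + 0.2·168 = 2431.6.

2431.60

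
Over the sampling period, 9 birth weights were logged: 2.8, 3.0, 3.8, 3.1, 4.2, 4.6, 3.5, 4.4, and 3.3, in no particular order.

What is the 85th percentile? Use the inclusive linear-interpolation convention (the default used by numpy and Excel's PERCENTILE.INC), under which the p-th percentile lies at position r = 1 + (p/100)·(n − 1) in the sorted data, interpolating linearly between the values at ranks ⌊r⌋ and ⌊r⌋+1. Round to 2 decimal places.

Sorted: 2.8, 3.0, 3.1, 3.3, 3.5, 3.8, 4.2, 4.4, 4.6.
n = 9.
r = 1 + (85/100)·(9 − 1) = 1 + 6.8 = 7.8.
Rank 7 is 4.2 and rank 8 is 4.4.
Interpolate: 4.2 + 0.8·(4.4 − 4.2) = 4.2 + 0.8·0.2 = 4.36.

4.36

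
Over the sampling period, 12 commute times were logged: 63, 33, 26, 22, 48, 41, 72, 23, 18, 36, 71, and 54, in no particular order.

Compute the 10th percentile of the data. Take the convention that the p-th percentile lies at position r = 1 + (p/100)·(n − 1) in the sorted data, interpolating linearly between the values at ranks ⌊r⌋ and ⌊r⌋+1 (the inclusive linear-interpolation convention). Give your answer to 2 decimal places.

Sorted: 18, 22, 23, 26, 33, 36, 41, 48, 54, 63, 71, 72.
n = 12.
r = 1 + (10/100)·(12 − 1) = 1 + 1.1 = 2.1.
Rank 2 is 22 and rank 3 is 23.
Interpolate: 22 + 0.1·(23 − 22) = 22 + 0.1·1 = 22.1.

22.10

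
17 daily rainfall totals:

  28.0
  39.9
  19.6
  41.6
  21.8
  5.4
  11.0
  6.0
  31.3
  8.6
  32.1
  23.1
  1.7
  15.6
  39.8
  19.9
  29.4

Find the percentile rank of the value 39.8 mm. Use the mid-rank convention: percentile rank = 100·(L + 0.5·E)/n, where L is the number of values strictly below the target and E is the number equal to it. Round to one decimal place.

Sorted: 1.7, 5.4, 6.0, 8.6, 11.0, 15.6, 19.6, 19.9, 21.8, 23.1, 28.0, 29.4, 31.3, 32.1, 39.8, 39.9, 41.6.
Count below 39.8: L = 14; count equal: E = 1; n = 17.
Percentile rank = 100·(14 + 0.5·1)/17 = 100·14.5/17 = 85.29.

85.3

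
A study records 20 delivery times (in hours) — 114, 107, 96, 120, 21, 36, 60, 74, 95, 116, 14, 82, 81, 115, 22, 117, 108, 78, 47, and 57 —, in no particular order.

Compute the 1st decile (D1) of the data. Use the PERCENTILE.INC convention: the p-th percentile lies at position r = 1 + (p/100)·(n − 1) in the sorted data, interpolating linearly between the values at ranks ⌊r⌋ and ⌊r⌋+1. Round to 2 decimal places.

Sorted: 14, 21, 22, 36, 47, 57, 60, 74, 78, 81, 82, 95, 96, 107, 108, 114, 115, 116, 117, 120.
n = 20.
r = 1 + (10/100)·(20 − 1) = 1 + 1.9 = 2.9.
Rank 2 is 21 and rank 3 is 22.
Interpolate: 21 + 0.9·(22 − 21) = 21 + 0.9·1 = 21.9.

21.90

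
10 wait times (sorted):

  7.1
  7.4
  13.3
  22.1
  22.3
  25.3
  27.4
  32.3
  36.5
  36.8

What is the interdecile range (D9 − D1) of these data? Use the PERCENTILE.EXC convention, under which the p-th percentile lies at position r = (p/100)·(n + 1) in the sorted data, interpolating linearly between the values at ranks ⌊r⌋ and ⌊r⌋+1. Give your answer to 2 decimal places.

n = 10.
P10: r = 1.1; ranks 1–2 are 7.1, 7.4; interpolating gives 7.13.
P90: r = 9.9; ranks 9–10 are 36.5, 36.8; interpolating gives 36.77.
Difference: 36.77 − 7.13 = 29.64.

29.64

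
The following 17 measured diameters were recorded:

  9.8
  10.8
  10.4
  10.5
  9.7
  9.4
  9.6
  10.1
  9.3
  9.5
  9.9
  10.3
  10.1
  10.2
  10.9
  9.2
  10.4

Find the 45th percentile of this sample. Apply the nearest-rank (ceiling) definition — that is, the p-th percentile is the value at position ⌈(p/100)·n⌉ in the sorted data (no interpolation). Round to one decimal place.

Sorted: 9.2, 9.3, 9.4, 9.5, 9.6, 9.7, 9.8, 9.9, 10.1, 10.1, 10.2, 10.3, 10.4, 10.4, 10.5, 10.8, 10.9.
n = 17.
Position = ⌈45/100 · 17⌉ = ⌈7.65⌉ = 8.
The value at rank 8 is 9.9.

9.9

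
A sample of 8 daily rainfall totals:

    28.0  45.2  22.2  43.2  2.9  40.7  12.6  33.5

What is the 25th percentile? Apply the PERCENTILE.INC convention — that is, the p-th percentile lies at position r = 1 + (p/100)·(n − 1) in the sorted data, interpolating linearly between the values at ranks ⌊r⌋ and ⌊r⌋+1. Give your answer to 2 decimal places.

Sorted: 2.9, 12.6, 22.2, 28.0, 33.5, 40.7, 43.2, 45.2.
n = 8.
r = 1 + (25/100)·(8 − 1) = 1 + 1.75 = 2.75.
Rank 2 is 12.6 and rank 3 is 22.2.
Interpolate: 12.6 + 0.75·(22.2 − 12.6) = 12.6 + 0.75·9.6 = 19.8.

19.80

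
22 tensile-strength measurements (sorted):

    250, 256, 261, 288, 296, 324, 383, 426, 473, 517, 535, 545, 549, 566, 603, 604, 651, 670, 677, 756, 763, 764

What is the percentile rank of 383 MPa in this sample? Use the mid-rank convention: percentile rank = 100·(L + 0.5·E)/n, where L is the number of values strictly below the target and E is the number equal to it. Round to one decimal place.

Count below 383: L = 6; count equal: E = 1; n = 22.
Percentile rank = 100·(6 + 0.5·1)/22 = 100·6.5/22 = 29.55.

29.5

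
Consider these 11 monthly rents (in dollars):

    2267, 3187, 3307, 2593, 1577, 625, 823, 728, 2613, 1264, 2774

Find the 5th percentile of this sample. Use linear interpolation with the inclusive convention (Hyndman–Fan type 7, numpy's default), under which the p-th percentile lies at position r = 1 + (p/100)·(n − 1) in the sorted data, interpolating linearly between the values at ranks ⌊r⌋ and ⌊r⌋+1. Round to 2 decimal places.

Sorted: 625, 728, 823, 1264, 1577, 2267, 2593, 2613, 2774, 3187, 3307.
n = 11.
r = 1 + (5/100)·(11 − 1) = 1 + 0.5 = 1.5.
Rank 1 is 625 and rank 2 is 728.
Interpolate: 625 + 0.5·(728 − 625) = 625 + 0.5·103 = 676.5.

676.50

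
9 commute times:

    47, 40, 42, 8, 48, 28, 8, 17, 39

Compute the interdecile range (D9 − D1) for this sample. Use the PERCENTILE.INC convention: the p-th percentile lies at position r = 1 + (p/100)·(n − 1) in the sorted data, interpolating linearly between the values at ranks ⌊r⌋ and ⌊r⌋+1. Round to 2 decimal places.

Sorted: 8, 8, 17, 28, 39, 40, 42, 47, 48.
n = 9.
P10: r = 1.8; ranks 1–2 are 8, 8; interpolating gives 8.
P90: r = 8.2; ranks 8–9 are 47, 48; interpolating gives 47.2.
Difference: 47.2 − 8 = 39.2.

39.20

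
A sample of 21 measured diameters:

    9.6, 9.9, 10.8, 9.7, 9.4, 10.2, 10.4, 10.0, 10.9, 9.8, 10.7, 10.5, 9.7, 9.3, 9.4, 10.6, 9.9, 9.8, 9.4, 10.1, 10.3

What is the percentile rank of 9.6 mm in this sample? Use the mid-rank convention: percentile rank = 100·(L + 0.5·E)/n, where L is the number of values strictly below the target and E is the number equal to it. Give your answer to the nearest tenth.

Sorted: 9.3, 9.4, 9.4, 9.4, 9.6, 9.7, 9.7, 9.8, 9.8, 9.9, 9.9, 10.0, 10.1, 10.2, 10.3, 10.4, 10.5, 10.6, 10.7, 10.8, 10.9.
Count below 9.6: L = 4; count equal: E = 1; n = 21.
Percentile rank = 100·(4 + 0.5·1)/21 = 100·4.5/21 = 21.43.

21.4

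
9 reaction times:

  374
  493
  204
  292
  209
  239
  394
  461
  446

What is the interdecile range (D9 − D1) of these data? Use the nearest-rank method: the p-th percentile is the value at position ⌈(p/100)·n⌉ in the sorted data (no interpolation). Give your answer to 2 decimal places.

Sorted: 204, 209, 239, 292, 374, 394, 446, 461, 493.
n = 9.
P10: rank ⌈10/100·9⌉ = 1 → 204.
P90: rank ⌈90/100·9⌉ = 9 → 493.
Difference: 493 − 204 = 289.

289.00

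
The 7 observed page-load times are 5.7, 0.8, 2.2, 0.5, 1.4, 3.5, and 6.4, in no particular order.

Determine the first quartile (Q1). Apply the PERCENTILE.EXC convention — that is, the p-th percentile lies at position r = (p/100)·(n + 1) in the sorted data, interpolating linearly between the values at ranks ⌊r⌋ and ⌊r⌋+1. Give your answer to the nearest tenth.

0.8

Sorted: 0.5, 0.8, 1.4, 2.2, 3.5, 5.7, 6.4.
n = 7.
r = (25/100)·(7 + 1) = 2.
r is an integer, so P25 is the value at rank 2: 0.8.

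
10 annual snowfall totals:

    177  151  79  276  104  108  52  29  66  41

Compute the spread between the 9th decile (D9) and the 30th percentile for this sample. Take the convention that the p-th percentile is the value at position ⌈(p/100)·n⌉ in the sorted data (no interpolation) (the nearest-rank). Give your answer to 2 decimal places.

125.00

Sorted: 29, 41, 52, 66, 79, 104, 108, 151, 177, 276.
n = 10.
P30: rank ⌈30/100·10⌉ = 3 → 52.
P90: rank ⌈90/100·10⌉ = 9 → 177.
Difference: 177 − 52 = 125.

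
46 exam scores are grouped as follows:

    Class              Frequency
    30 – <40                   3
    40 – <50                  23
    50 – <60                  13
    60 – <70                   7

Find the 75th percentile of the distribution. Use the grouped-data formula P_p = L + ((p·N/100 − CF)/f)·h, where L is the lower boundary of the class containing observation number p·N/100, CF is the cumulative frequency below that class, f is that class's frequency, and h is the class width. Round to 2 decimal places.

N = 46; target position k = 75/100 · 46 = 34.5.
Cumulative frequencies: 3, 26, 39, 46.
Observation 34.5 falls in the class 50 – <60.
L = 50, CF = 26, f = 13, h = 10.
P75 = 50 + ((34.5 − 26)/13)·10 = 50 + 6.53846 = 56.5385.

56.54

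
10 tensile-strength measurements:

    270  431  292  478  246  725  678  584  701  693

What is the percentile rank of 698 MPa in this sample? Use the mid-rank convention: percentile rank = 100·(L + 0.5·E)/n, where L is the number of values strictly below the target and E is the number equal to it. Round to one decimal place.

80.0

Sorted: 246, 270, 292, 431, 478, 584, 678, 693, 701, 725.
Count below 698: L = 8; count equal: E = 0; n = 10.
Percentile rank = 100·(8 + 0.5·0)/10 = 100·8/10 = 80.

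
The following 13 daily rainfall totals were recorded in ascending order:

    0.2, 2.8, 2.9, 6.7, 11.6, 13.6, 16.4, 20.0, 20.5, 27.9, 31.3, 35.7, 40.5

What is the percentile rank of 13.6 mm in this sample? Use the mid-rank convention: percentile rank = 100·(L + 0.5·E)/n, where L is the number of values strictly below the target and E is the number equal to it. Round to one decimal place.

Count below 13.6: L = 5; count equal: E = 1; n = 13.
Percentile rank = 100·(5 + 0.5·1)/13 = 100·5.5/13 = 42.31.

42.3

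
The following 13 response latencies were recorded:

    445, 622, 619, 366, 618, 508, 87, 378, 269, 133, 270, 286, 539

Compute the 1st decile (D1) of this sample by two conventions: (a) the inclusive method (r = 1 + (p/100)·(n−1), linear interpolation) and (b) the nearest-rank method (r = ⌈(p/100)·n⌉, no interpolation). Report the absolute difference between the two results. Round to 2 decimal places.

27.20

Sorted: 87, 133, 269, 270, 286, 366, 378, 445, 508, 539, 618, 619, 622.
n = 13.
(a) r = 2.2; between ranks 2 (133) and 3 (269): 160.2.
(b) the nearest-rank method: rank 2 → 133.
|160.2 − 133| = 27.2.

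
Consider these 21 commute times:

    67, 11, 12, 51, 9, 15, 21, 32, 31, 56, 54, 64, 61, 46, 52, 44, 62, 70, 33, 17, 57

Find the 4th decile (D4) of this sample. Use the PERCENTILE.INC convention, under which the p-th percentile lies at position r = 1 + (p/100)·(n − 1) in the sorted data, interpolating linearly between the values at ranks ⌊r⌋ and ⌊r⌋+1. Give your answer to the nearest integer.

Sorted: 9, 11, 12, 15, 17, 21, 31, 32, 33, 44, 46, 51, 52, 54, 56, 57, 61, 62, 64, 67, 70.
n = 21.
r = 1 + (40/100)·(21 − 1) = 1 + 8 = 9.
r is an integer, so P40 is the value at rank 9: 33.

33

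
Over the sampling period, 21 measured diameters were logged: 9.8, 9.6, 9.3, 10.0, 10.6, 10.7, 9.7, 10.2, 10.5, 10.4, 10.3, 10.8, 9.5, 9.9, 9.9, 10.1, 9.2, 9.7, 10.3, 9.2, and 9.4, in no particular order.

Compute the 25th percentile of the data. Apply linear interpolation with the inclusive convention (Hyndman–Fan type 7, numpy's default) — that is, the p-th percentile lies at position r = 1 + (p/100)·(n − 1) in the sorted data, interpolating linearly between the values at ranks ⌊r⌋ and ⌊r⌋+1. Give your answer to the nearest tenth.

9.6

Sorted: 9.2, 9.2, 9.3, 9.4, 9.5, 9.6, 9.7, 9.7, 9.8, 9.9, 9.9, 10.0, 10.1, 10.2, 10.3, 10.3, 10.4, 10.5, 10.6, 10.7, 10.8.
n = 21.
r = 1 + (25/100)·(21 − 1) = 1 + 5 = 6.
r is an integer, so P25 is the value at rank 6: 9.6.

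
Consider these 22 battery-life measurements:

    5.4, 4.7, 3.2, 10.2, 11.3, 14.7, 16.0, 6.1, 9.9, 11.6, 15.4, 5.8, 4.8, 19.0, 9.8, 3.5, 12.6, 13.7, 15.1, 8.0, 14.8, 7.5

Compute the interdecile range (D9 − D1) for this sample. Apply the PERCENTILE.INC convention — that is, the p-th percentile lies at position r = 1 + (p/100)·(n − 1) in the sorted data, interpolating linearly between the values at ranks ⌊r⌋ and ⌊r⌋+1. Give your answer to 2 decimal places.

10.66

Sorted: 3.2, 3.5, 4.7, 4.8, 5.4, 5.8, 6.1, 7.5, 8.0, 9.8, 9.9, 10.2, 11.3, 11.6, 12.6, 13.7, 14.7, 14.8, 15.1, 15.4, 16.0, 19.0.
n = 22.
P10: r = 3.1; ranks 3–4 are 4.7, 4.8; interpolating gives 4.71.
P90: r = 19.9; ranks 19–20 are 15.1, 15.4; interpolating gives 15.37.
Difference: 15.37 − 4.71 = 10.66.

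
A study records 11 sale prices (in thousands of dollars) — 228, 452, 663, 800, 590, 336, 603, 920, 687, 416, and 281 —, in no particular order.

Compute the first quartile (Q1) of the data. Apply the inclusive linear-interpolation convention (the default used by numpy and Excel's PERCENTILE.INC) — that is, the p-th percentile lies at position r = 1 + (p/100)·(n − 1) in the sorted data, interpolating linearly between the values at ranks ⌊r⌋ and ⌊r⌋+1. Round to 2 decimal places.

376.00

Sorted: 228, 281, 336, 416, 452, 590, 603, 663, 687, 800, 920.
n = 11.
r = 1 + (25/100)·(11 − 1) = 1 + 2.5 = 3.5.
Rank 3 is 336 and rank 4 is 416.
Interpolate: 336 + 0.5·(416 − 336) = 336 + 0.5·80 = 376.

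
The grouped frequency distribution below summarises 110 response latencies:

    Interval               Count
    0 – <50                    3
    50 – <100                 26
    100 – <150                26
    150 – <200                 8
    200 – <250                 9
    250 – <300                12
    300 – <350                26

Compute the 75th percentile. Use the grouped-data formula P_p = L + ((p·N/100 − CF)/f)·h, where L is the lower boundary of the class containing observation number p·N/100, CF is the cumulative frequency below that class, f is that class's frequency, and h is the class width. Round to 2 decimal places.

293.75

N = 110; target position k = 75/100 · 110 = 82.5.
Cumulative frequencies: 3, 29, 55, 63, 72, 84, 110.
Observation 82.5 falls in the class 250 – <300.
L = 250, CF = 72, f = 12, h = 50.
P75 = 250 + ((82.5 − 72)/12)·50 = 250 + 43.75 = 293.75.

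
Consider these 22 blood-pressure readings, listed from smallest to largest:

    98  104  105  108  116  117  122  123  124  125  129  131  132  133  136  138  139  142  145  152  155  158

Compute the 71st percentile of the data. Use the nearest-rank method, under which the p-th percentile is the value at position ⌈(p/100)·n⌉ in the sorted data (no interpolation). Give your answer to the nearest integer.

n = 22.
Position = ⌈71/100 · 22⌉ = ⌈15.62⌉ = 16.
The value at rank 16 is 138.

138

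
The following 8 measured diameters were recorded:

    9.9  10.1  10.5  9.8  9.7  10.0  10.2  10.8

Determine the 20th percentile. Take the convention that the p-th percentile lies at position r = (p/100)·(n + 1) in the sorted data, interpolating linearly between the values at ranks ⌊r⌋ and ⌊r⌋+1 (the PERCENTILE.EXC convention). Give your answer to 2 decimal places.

9.78

Sorted: 9.7, 9.8, 9.9, 10.0, 10.1, 10.2, 10.5, 10.8.
n = 8.
r = (20/100)·(8 + 1) = 1.8.
Rank 1 is 9.7 and rank 2 is 9.8.
Interpolate: 9.7 + 0.8·(9.8 − 9.7) = 9.7 + 0.8·0.1 = 9.78.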